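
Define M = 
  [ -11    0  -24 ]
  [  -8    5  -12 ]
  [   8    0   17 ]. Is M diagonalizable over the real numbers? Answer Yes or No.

Yes

Characteristic polynomial: p(μ) = μ^3 - 11μ^2 + 35μ - 25 = (μ - 5)^2(μ - 1).
μ = 5 has algebraic multiplicity 2; rank(M − 5I) = 1, so geometric multiplicity = 2.
Every eigenvalue has geometric = algebraic multiplicity, so M is diagonalizable.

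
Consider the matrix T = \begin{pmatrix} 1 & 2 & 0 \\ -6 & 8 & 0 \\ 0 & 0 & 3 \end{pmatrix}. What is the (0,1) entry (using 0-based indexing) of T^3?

122

Characteristic polynomial: λ^3 - 12λ^2 + 47λ - 60 = (λ - 5)(λ - 4)(λ - 3), so the eigenvalues are 3, 4, 5.
λ=4: eigenvector (2, 3, 0).
λ=5: eigenvector (1, 2, 0).
λ=3: eigenvector (0, 0, 1).
P = [[2, 1, 0], [3, 2, 0], [0, 0, 1]], D = diag(4, 5, 3), P⁻¹ = [[2, -1, 0], [-3, 2, 0], [0, 0, 1]].
T³ = P·diag(64, 125, 27)·P⁻¹ = [[-119, 122, 0], [-366, 308, 0], [0, 0, 27]].
The requested entry is 122.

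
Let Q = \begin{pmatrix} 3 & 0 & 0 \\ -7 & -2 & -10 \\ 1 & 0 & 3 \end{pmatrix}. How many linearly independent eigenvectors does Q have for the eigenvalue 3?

Q − 3I = [[0, 0, 0], [-7, -5, -10], [1, 0, 0]].
This matrix has rank 2, so its null space has dimension 3 − 2 = 1.

1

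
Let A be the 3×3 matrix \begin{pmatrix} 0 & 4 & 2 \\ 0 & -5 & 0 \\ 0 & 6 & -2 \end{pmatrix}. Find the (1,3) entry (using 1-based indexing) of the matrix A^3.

8

Characteristic polynomial: r^3 + 7r^2 + 10r = r(r + 2)(r + 5), so the eigenvalues are -5, -2, 0.
r=0: eigenvector (1, 0, 0).
r=-5: eigenvector (0, 1, -2).
r=-2: eigenvector (-1, 0, 1).
P = [[1, 0, -1], [0, 1, 0], [0, -2, 1]], D = diag(0, -5, -2), P⁻¹ = [[1, 2, 1], [0, 1, 0], [0, 2, 1]].
A³ = P·diag(0, -125, -8)·P⁻¹ = [[0, 16, 8], [0, -125, 0], [0, 234, -8]].
The requested entry is 8.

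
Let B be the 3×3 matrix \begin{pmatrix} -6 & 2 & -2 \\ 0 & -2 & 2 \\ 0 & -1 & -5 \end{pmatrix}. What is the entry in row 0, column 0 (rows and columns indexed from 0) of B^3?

Characteristic polynomial: t^3 + 13t^2 + 54t + 72 = (t + 3)(t + 4)(t + 6), so the eigenvalues are -6, -4, -3.
t=-6: eigenvector (1, 0, 0).
t=-4: eigenvector (-2, -1, 1).
t=-3: eigenvector (-2, -2, 1).
P = [[1, -2, -2], [0, -1, -2], [0, 1, 1]], D = diag(-6, -4, -3), P⁻¹ = [[1, 0, 2], [0, 1, 2], [0, -1, -1]].
B³ = P·diag(-216, -64, -27)·P⁻¹ = [[-216, 74, -230], [0, 10, 74], [0, -37, -101]].
The requested entry is -216.

-216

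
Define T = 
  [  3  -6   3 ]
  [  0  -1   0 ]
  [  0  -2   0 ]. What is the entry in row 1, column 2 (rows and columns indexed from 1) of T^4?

-162

Characteristic polynomial: μ^3 - 2μ^2 - 3μ = μ(μ - 3)(μ + 1), so the eigenvalues are -1, 0, 3.
μ=0: eigenvector (1, 0, -1).
μ=-1: eigenvector (0, 1, 2).
μ=3: eigenvector (1, 0, 0).
P = [[1, 0, 1], [0, 1, 0], [-1, 2, 0]], D = diag(0, -1, 3), P⁻¹ = [[0, 2, -1], [0, 1, 0], [1, -2, 1]].
T⁴ = P·diag(0, 1, 81)·P⁻¹ = [[81, -162, 81], [0, 1, 0], [0, 2, 0]].
The requested entry is -162.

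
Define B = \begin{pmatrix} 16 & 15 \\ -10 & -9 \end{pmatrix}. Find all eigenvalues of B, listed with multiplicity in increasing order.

1, 6

Characteristic polynomial: p(r) = r^2 - 7r + 6 = (r - 6)(r - 1).
Roots (with multiplicity): 1, 6.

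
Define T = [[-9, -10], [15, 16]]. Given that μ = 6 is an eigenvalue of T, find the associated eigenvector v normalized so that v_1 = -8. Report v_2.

T − 6I = [[-15, -10], [15, 10]].
Solving (T − 6I)v = 0 gives the eigenspace spanned by (-8, 12).
With v_1 = -8, v = (-8, 12), so v_2 = 12.

12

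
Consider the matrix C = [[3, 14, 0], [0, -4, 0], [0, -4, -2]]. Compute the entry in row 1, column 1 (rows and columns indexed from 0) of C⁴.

Characteristic polynomial: t^3 + 3t^2 - 10t - 24 = (t - 3)(t + 2)(t + 4), so the eigenvalues are -4, -2, 3.
t=3: eigenvector (1, 0, 0).
t=-2: eigenvector (0, 0, 1).
t=-4: eigenvector (-2, 1, 2).
P = [[1, 0, -2], [0, 0, 1], [0, 1, 2]], D = diag(3, -2, -4), P⁻¹ = [[1, 2, 0], [0, -2, 1], [0, 1, 0]].
C⁴ = P·diag(81, 16, 256)·P⁻¹ = [[81, -350, 0], [0, 256, 0], [0, 480, 16]].
The requested entry is 256.

256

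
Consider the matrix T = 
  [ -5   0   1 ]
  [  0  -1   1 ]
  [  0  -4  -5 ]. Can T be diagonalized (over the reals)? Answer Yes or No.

Characteristic polynomial: p(r) = r^3 + 11r^2 + 39r + 45 = (r + 3)^2(r + 5).
r = -3 has algebraic multiplicity 2; rank(T + 3I) = 2, so geometric multiplicity = 1.
Geometric multiplicity < algebraic multiplicity, so T is not diagonalizable.

No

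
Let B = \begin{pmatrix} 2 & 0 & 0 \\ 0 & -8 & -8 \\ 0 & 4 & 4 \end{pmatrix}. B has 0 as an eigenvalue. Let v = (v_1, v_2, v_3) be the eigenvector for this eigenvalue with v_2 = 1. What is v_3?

B = [[2, 0, 0], [0, -8, -8], [0, 4, 4]].
Solving (B)v = 0 gives the eigenspace spanned by (0, 1, -1).
With v_2 = 1, v = (0, 1, -1), so v_3 = -1.

-1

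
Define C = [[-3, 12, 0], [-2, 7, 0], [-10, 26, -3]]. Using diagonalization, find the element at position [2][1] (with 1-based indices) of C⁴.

-80

Characteristic polynomial: λ^3 - λ^2 - 9λ + 9 = (λ - 3)(λ - 1)(λ + 3), so the eigenvalues are -3, 1, 3.
λ=1: eigenvector (3, 1, -1).
λ=-3: eigenvector (0, 0, 1).
λ=3: eigenvector (2, 1, 1).
P = [[3, 0, 2], [1, 0, 1], [-1, 1, 1]], D = diag(1, -3, 3), P⁻¹ = [[1, -2, 0], [2, -5, 1], [-1, 3, 0]].
C⁴ = P·diag(1, 81, 81)·P⁻¹ = [[-159, 480, 0], [-80, 241, 0], [80, -160, 81]].
The requested entry is -80.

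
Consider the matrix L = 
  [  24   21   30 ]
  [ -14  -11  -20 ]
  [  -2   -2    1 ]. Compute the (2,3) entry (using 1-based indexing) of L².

-220

Characteristic polynomial: μ^3 - 14μ^2 + 63μ - 90 = (μ - 6)(μ - 5)(μ - 3), so the eigenvalues are 3, 5, 6.
μ=6: eigenvector (15, -10, -2).
μ=3: eigenvector (-1, 1, 0).
μ=5: eigenvector (-6, 4, 1).
P = [[15, -1, -6], [-10, 1, 4], [-2, 0, 1]], D = diag(6, 3, 5), P⁻¹ = [[1, 1, 2], [2, 3, 0], [2, 2, 5]].
L² = P·diag(36, 9, 25)·P⁻¹ = [[222, 213, 330], [-142, -133, -220], [-22, -22, -19]].
The requested entry is -220.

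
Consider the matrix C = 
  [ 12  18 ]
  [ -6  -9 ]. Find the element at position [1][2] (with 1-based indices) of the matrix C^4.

Characteristic polynomial: λ^2 - 3λ = λ(λ - 3), so the eigenvalues are 0, 3.
λ=0: eigenvector (3, -2).
λ=3: eigenvector (-2, 1).
P = [[3, -2], [-2, 1]], D = diag(0, 3), P⁻¹ = [[-1, -2], [-2, -3]].
C⁴ = P·diag(0, 81)·P⁻¹ = [[324, 486], [-162, -243]].
The requested entry is 486.

486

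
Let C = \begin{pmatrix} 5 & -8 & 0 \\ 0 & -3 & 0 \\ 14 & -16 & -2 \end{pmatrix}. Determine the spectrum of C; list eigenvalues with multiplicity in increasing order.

-3, -2, 5

Characteristic polynomial: p(λ) = λ^3 - 19λ - 30 = (λ - 5)(λ + 2)(λ + 3).
Roots (with multiplicity): -3, -2, 5.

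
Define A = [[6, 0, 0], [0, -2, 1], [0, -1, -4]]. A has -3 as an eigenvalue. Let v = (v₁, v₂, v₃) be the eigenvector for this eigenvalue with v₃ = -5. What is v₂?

5

A + 3I = [[9, 0, 0], [0, 1, 1], [0, -1, -1]].
Solving (A + 3I)v = 0 gives the eigenspace spanned by (0, 5, -5).
With v₃ = -5, v = (0, 5, -5), so v₂ = 5.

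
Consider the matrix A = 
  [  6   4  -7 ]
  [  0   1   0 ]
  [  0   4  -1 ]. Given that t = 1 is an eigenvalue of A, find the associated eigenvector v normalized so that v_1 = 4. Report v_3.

A − 1I = [[5, 4, -7], [0, 0, 0], [0, 4, -2]].
Solving (A − 1I)v = 0 gives the eigenspace spanned by (4, 2, 4).
With v_1 = 4, v = (4, 2, 4), so v_3 = 4.

4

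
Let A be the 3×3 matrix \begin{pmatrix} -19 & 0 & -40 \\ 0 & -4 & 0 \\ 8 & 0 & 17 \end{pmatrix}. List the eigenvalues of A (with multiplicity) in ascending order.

-4, -3, 1

Characteristic polynomial: p(t) = t^3 + 6t^2 + 5t - 12 = (t - 1)(t + 3)(t + 4).
Roots (with multiplicity): -4, -3, 1.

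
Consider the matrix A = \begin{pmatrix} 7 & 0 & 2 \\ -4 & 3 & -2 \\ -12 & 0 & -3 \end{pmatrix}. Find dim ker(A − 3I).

2

A − 3I = [[4, 0, 2], [-4, 0, -2], [-12, 0, -6]].
This matrix has rank 1, so its null space has dimension 3 − 1 = 2.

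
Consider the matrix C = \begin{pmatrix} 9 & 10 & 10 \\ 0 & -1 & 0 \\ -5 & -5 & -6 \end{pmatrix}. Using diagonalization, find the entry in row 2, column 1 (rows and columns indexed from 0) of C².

-15

Characteristic polynomial: r^3 - 2r^2 - 7r - 4 = (r - 4)(r + 1)^2, so the eigenvalues are -1, -1, 4.
r=-1: eigenvector (1, 0, -1).
r=-1: eigenvector (0, 1, -1).
r=4: eigenvector (2, 0, -1).
P = [[1, 0, 2], [0, 1, 0], [-1, -1, -1]], D = diag(-1, -1, 4), P⁻¹ = [[-1, -2, -2], [0, 1, 0], [1, 1, 1]].
C² = P·diag(1, 1, 16)·P⁻¹ = [[31, 30, 30], [0, 1, 0], [-15, -15, -14]].
The requested entry is -15.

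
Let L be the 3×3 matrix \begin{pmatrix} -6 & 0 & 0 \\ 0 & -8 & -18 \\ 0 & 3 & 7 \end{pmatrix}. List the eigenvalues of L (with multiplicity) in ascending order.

Characteristic polynomial: p(t) = t^3 + 7t^2 + 4t - 12 = (t - 1)(t + 2)(t + 6).
Roots (with multiplicity): -6, -2, 1.

-6, -2, 1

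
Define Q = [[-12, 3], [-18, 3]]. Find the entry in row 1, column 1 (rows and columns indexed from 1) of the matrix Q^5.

-22842

Characteristic polynomial: t^2 + 9t + 18 = (t + 3)(t + 6), so the eigenvalues are -6, -3.
t=-3: eigenvector (-1, -3).
t=-6: eigenvector (-1, -2).
P = [[-1, -1], [-3, -2]], D = diag(-3, -6), P⁻¹ = [[2, -1], [-3, 1]].
Q⁵ = P·diag(-243, -7776)·P⁻¹ = [[-22842, 7533], [-45198, 14823]].
The requested entry is -22842.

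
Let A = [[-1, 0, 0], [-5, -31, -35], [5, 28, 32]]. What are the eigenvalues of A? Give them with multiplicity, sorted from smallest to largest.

Characteristic polynomial: p(r) = r^3 - 13r - 12 = (r - 4)(r + 1)(r + 3).
Roots (with multiplicity): -3, -1, 4.

-3, -1, 4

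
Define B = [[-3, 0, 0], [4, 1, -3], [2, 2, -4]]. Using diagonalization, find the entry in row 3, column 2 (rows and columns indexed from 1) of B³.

14

Characteristic polynomial: s^3 + 6s^2 + 11s + 6 = (s + 1)(s + 2)(s + 3), so the eigenvalues are -3, -2, -1.
s=-2: eigenvector (0, 1, 1).
s=-1: eigenvector (0, 3, 2).
s=-3: eigenvector (1, -1, 0).
P = [[0, 0, 1], [1, 3, -1], [1, 2, 0]], D = diag(-2, -1, -3), P⁻¹ = [[-2, -2, 3], [1, 1, -1], [1, 0, 0]].
B³ = P·diag(-8, -1, -27)·P⁻¹ = [[-27, 0, 0], [40, 13, -21], [14, 14, -22]].
The requested entry is 14.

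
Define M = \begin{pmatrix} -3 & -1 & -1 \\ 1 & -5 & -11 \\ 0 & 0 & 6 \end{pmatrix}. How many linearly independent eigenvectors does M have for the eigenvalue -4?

1

M + 4I = [[1, -1, -1], [1, -1, -11], [0, 0, 10]].
This matrix has rank 2, so its null space has dimension 3 − 2 = 1.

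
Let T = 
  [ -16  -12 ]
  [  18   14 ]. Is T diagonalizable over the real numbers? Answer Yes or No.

Yes

Characteristic polynomial: p(μ) = μ^2 + 2μ - 8 = (μ - 2)(μ + 4).
All 2 eigenvalues are distinct, so T is diagonalizable.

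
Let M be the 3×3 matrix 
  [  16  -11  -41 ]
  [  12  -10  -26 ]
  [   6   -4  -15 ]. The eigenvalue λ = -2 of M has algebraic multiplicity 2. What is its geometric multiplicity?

M + 2I = [[18, -11, -41], [12, -8, -26], [6, -4, -13]].
This matrix has rank 2, so its null space has dimension 3 − 2 = 1.

1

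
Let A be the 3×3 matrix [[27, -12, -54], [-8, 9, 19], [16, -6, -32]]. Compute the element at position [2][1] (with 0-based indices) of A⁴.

-2430

Characteristic polynomial: t^3 - 4t^2 - 27t + 90 = (t - 6)(t - 3)(t + 5), so the eigenvalues are -5, 3, 6.
t=-5: eigenvector (-3, 1, -2).
t=6: eigenvector (-2, 1, -1).
t=3: eigenvector (4, -1, 2).
P = [[-3, -2, 4], [1, 1, -1], [-2, -1, 2]], D = diag(-5, 6, 3), P⁻¹ = [[1, 0, -2], [0, 2, 1], [1, 1, -1]].
A⁴ = P·diag(625, 1296, 81)·P⁻¹ = [[-1551, -4860, 834], [544, 2511, 127], [-1088, -2430, 1042]].
The requested entry is -2430.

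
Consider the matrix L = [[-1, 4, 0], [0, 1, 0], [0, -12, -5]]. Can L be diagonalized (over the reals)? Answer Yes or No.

Yes

Characteristic polynomial: p(r) = r^3 + 5r^2 - r - 5 = (r - 1)(r + 1)(r + 5).
All 3 eigenvalues are distinct, so L is diagonalizable.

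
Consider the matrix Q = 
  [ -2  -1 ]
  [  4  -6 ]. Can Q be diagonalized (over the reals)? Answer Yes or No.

Characteristic polynomial: p(s) = s^2 + 8s + 16 = (s + 4)^2.
s = -4 has algebraic multiplicity 2; rank(Q + 4I) = 1, so geometric multiplicity = 1.
Geometric multiplicity < algebraic multiplicity, so Q is not diagonalizable.

No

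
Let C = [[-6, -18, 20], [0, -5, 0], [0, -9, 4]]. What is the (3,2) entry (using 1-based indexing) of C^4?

369

Characteristic polynomial: λ^3 + 7λ^2 - 14λ - 120 = (λ - 4)(λ + 5)(λ + 6), so the eigenvalues are -6, -5, 4.
λ=-6: eigenvector (1, 0, 0).
λ=4: eigenvector (-2, 0, -1).
λ=-5: eigenvector (2, 1, 1).
P = [[1, -2, 2], [0, 0, 1], [0, -1, 1]], D = diag(-6, 4, -5), P⁻¹ = [[1, 0, -2], [0, 1, -1], [0, 1, 0]].
C⁴ = P·diag(1296, 256, 625)·P⁻¹ = [[1296, 738, -2080], [0, 625, 0], [0, 369, 256]].
The requested entry is 369.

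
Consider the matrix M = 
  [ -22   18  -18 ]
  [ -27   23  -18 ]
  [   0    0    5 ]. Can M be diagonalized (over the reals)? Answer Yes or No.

Yes

Characteristic polynomial: p(μ) = μ^3 - 6μ^2 - 15μ + 100 = (μ - 5)^2(μ + 4).
μ = 5 has algebraic multiplicity 2; rank(M − 5I) = 1, so geometric multiplicity = 2.
Every eigenvalue has geometric = algebraic multiplicity, so M is diagonalizable.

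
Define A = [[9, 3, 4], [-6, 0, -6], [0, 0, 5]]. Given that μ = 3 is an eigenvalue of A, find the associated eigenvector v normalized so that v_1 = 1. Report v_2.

-2

A − 3I = [[6, 3, 4], [-6, -3, -6], [0, 0, 2]].
Solving (A − 3I)v = 0 gives the eigenspace spanned by (1, -2, 0).
With v_1 = 1, v = (1, -2, 0), so v_2 = -2.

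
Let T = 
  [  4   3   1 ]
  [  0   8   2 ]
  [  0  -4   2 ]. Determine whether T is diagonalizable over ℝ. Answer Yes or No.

Characteristic polynomial: p(r) = r^3 - 14r^2 + 64r - 96 = (r - 6)(r - 4)^2.
r = 4 has algebraic multiplicity 2; rank(T − 4I) = 2, so geometric multiplicity = 1.
Geometric multiplicity < algebraic multiplicity, so T is not diagonalizable.

No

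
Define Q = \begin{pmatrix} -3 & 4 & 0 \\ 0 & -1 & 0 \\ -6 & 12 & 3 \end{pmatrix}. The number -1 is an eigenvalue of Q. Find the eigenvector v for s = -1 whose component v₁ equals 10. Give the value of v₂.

Q + 1I = [[-2, 4, 0], [0, 0, 0], [-6, 12, 4]].
Solving (Q + 1I)v = 0 gives the eigenspace spanned by (10, 5, 0).
With v₁ = 10, v = (10, 5, 0), so v₂ = 5.

5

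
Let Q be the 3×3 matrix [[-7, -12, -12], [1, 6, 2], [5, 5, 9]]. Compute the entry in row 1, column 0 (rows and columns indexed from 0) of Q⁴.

369

Characteristic polynomial: μ^3 - 8μ^2 + 11μ + 20 = (μ - 5)(μ - 4)(μ + 1), so the eigenvalues are -1, 4, 5.
μ=4: eigenvector (0, -1, 1).
μ=-1: eigenvector (2, 0, -1).
μ=5: eigenvector (1, -1, 0).
P = [[0, 2, 1], [-1, 0, -1], [1, -1, 0]], D = diag(4, -1, 5), P⁻¹ = [[1, 1, 2], [1, 1, 1], [-1, -2, -2]].
Q⁴ = P·diag(256, 1, 625)·P⁻¹ = [[-623, -1248, -1248], [369, 994, 738], [255, 255, 511]].
The requested entry is 369.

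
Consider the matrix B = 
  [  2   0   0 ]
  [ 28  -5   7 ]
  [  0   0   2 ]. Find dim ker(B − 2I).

2

B − 2I = [[0, 0, 0], [28, -7, 7], [0, 0, 0]].
This matrix has rank 1, so its null space has dimension 3 − 1 = 2.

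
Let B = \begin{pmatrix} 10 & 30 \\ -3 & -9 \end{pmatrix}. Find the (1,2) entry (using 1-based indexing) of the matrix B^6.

Characteristic polynomial: μ^2 - μ = μ(μ - 1), so the eigenvalues are 0, 1.
μ=1: eigenvector (10, -3).
μ=0: eigenvector (-3, 1).
P = [[10, -3], [-3, 1]], D = diag(1, 0), P⁻¹ = [[1, 3], [3, 10]].
B⁶ = P·diag(1, 0)·P⁻¹ = [[10, 30], [-3, -9]].
The requested entry is 30.

30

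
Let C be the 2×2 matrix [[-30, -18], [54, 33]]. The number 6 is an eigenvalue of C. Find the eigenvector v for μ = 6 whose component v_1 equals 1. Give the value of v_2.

C − 6I = [[-36, -18], [54, 27]].
Solving (C − 6I)v = 0 gives the eigenspace spanned by (1, -2).
With v_1 = 1, v = (1, -2), so v_2 = -2.

-2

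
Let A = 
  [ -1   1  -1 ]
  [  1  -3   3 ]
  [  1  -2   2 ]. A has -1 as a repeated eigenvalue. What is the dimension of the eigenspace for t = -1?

1

A + 1I = [[0, 1, -1], [1, -2, 3], [1, -2, 3]].
This matrix has rank 2, so its null space has dimension 3 − 2 = 1.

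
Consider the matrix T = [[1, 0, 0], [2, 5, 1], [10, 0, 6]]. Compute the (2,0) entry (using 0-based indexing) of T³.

Characteristic polynomial: r^3 - 12r^2 + 41r - 30 = (r - 6)(r - 5)(r - 1), so the eigenvalues are 1, 5, 6.
r=1: eigenvector (1, 0, -2).
r=5: eigenvector (0, 1, 0).
r=6: eigenvector (0, 1, 1).
P = [[1, 0, 0], [0, 1, 1], [-2, 0, 1]], D = diag(1, 5, 6), P⁻¹ = [[1, 0, 0], [-2, 1, -1], [2, 0, 1]].
T³ = P·diag(1, 125, 216)·P⁻¹ = [[1, 0, 0], [182, 125, 91], [430, 0, 216]].
The requested entry is 430.

430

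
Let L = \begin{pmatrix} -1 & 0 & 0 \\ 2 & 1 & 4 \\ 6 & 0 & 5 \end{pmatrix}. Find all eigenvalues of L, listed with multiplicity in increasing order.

Characteristic polynomial: p(r) = r^3 - 5r^2 - r + 5 = (r - 5)(r - 1)(r + 1).
Roots (with multiplicity): -1, 1, 5.

-1, 1, 5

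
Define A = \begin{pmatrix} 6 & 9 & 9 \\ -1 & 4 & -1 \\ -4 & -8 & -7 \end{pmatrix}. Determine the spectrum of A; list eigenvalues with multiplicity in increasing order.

-3, 3, 3

Characteristic polynomial: p(μ) = μ^3 - 3μ^2 - 9μ + 27 = (μ - 3)^2(μ + 3).
Roots (with multiplicity): -3, 3, 3.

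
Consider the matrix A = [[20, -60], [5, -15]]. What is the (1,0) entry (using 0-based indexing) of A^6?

15625

Characteristic polynomial: r^2 - 5r = r(r - 5), so the eigenvalues are 0, 5.
r=5: eigenvector (4, 1).
r=0: eigenvector (3, 1).
P = [[4, 3], [1, 1]], D = diag(5, 0), P⁻¹ = [[1, -3], [-1, 4]].
A⁶ = P·diag(15625, 0)·P⁻¹ = [[62500, -187500], [15625, -46875]].
The requested entry is 15625.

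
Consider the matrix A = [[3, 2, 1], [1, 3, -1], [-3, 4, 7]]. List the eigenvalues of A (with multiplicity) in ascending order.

4, 4, 5

Characteristic polynomial: p(r) = r^3 - 13r^2 + 56r - 80 = (r - 5)(r - 4)^2.
Roots (with multiplicity): 4, 4, 5.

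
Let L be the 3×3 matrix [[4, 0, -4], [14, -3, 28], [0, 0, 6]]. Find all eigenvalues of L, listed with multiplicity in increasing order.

Characteristic polynomial: p(μ) = μ^3 - 7μ^2 - 6μ + 72 = (μ - 6)(μ - 4)(μ + 3).
Roots (with multiplicity): -3, 4, 6.

-3, 4, 6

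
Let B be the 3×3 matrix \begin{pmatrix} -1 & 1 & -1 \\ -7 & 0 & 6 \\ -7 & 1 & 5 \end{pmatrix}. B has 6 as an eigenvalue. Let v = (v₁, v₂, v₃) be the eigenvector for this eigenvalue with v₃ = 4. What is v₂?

B − 6I = [[-7, 1, -1], [-7, -6, 6], [-7, 1, -1]].
Solving (B − 6I)v = 0 gives the eigenspace spanned by (0, 4, 4).
With v₃ = 4, v = (0, 4, 4), so v₂ = 4.

4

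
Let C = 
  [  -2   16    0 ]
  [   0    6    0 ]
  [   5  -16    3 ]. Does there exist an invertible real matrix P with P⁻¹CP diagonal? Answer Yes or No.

Yes

Characteristic polynomial: p(r) = r^3 - 7r^2 + 36 = (r - 6)(r - 3)(r + 2).
All 3 eigenvalues are distinct, so C is diagonalizable.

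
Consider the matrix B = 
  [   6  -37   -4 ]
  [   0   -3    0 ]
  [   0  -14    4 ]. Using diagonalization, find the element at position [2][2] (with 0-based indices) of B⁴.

Characteristic polynomial: t^3 - 7t^2 - 6t + 72 = (t - 6)(t - 4)(t + 3), so the eigenvalues are -3, 4, 6.
t=6: eigenvector (1, 0, 0).
t=-3: eigenvector (5, 1, 2).
t=4: eigenvector (2, 0, 1).
P = [[1, 5, 2], [0, 1, 0], [0, 2, 1]], D = diag(6, -3, 4), P⁻¹ = [[1, -1, -2], [0, 1, 0], [0, -2, 1]].
B⁴ = P·diag(1296, 81, 256)·P⁻¹ = [[1296, -1915, -2080], [0, 81, 0], [0, -350, 256]].
The requested entry is 256.

256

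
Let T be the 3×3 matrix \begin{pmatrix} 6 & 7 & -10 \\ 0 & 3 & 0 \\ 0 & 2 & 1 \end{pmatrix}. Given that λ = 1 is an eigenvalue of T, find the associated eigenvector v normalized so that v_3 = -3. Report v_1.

T − 1I = [[5, 7, -10], [0, 2, 0], [0, 2, 0]].
Solving (T − 1I)v = 0 gives the eigenspace spanned by (-6, 0, -3).
With v_3 = -3, v = (-6, 0, -3), so v_1 = -6.

-6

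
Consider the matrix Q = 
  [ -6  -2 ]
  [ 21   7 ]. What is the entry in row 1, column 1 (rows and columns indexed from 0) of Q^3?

7

Characteristic polynomial: s^2 - s = s(s - 1), so the eigenvalues are 0, 1.
s=1: eigenvector (-2, 7).
s=0: eigenvector (1, -3).
P = [[-2, 1], [7, -3]], D = diag(1, 0), P⁻¹ = [[3, 1], [7, 2]].
Q³ = P·diag(1, 0)·P⁻¹ = [[-6, -2], [21, 7]].
The requested entry is 7.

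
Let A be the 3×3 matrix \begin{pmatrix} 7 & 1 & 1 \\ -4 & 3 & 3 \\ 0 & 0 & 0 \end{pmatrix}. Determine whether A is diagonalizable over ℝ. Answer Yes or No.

Characteristic polynomial: p(μ) = μ^3 - 10μ^2 + 25μ = μ(μ - 5)^2.
μ = 5 has algebraic multiplicity 2; rank(A − 5I) = 2, so geometric multiplicity = 1.
Geometric multiplicity < algebraic multiplicity, so A is not diagonalizable.

No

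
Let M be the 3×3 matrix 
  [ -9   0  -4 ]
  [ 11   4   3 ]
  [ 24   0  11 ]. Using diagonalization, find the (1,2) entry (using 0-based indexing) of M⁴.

Characteristic polynomial: λ^3 - 6λ^2 + 5λ + 12 = (λ - 4)(λ - 3)(λ + 1), so the eigenvalues are -1, 3, 4.
λ=-1: eigenvector (1, -1, -2).
λ=4: eigenvector (0, 1, 0).
λ=3: eigenvector (-1, 2, 3).
P = [[1, 0, -1], [-1, 1, 2], [-2, 0, 3]], D = diag(-1, 4, 3), P⁻¹ = [[3, 0, 1], [-1, 1, -1], [2, 0, 1]].
M⁴ = P·diag(1, 256, 81)·P⁻¹ = [[-159, 0, -80], [65, 256, -95], [480, 0, 241]].
The requested entry is -95.

-95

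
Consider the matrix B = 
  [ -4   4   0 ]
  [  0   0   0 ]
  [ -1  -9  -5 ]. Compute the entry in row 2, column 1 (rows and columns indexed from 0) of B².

41

Characteristic polynomial: r^3 + 9r^2 + 20r = r(r + 4)(r + 5), so the eigenvalues are -5, -4, 0.
r=-5: eigenvector (0, 0, 1).
r=-4: eigenvector (-1, 0, 1).
r=0: eigenvector (1, 1, -2).
P = [[0, -1, 1], [0, 0, 1], [1, 1, -2]], D = diag(-5, -4, 0), P⁻¹ = [[1, 1, 1], [-1, 1, 0], [0, 1, 0]].
B² = P·diag(25, 16, 0)·P⁻¹ = [[16, -16, 0], [0, 0, 0], [9, 41, 25]].
The requested entry is 41.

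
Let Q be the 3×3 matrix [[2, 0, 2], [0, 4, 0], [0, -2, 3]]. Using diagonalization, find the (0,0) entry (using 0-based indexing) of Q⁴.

16

Characteristic polynomial: t^3 - 9t^2 + 26t - 24 = (t - 4)(t - 3)(t - 2), so the eigenvalues are 2, 3, 4.
t=2: eigenvector (1, 0, 0).
t=4: eigenvector (-2, 1, -2).
t=3: eigenvector (2, 0, 1).
P = [[1, -2, 2], [0, 1, 0], [0, -2, 1]], D = diag(2, 4, 3), P⁻¹ = [[1, -2, -2], [0, 1, 0], [0, 2, 1]].
Q⁴ = P·diag(16, 256, 81)·P⁻¹ = [[16, -220, 130], [0, 256, 0], [0, -350, 81]].
The requested entry is 16.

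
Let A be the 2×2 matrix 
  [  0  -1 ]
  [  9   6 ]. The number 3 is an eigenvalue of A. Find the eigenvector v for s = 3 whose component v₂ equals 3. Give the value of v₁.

A − 3I = [[-3, -1], [9, 3]].
Solving (A − 3I)v = 0 gives the eigenspace spanned by (-1, 3).
With v₂ = 3, v = (-1, 3), so v₁ = -1.

-1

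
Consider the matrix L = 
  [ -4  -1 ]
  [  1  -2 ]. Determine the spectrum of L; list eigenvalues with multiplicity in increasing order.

Characteristic polynomial: p(s) = s^2 + 6s + 9 = (s + 3)^2.
Roots (with multiplicity): -3, -3.

-3, -3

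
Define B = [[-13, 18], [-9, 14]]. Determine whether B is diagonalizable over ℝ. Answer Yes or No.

Yes

Characteristic polynomial: p(s) = s^2 - s - 20 = (s - 5)(s + 4).
All 2 eigenvalues are distinct, so B is diagonalizable.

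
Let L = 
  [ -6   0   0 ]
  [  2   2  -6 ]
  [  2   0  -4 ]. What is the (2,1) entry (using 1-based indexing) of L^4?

-1040

Characteristic polynomial: s^3 + 8s^2 + 4s - 48 = (s - 2)(s + 4)(s + 6), so the eigenvalues are -6, -4, 2.
s=-6: eigenvector (1, -1, -1).
s=2: eigenvector (0, 1, 0).
s=-4: eigenvector (0, 1, 1).
P = [[1, 0, 0], [-1, 1, 1], [-1, 0, 1]], D = diag(-6, 2, -4), P⁻¹ = [[1, 0, 0], [0, 1, -1], [1, 0, 1]].
L⁴ = P·diag(1296, 16, 256)·P⁻¹ = [[1296, 0, 0], [-1040, 16, 240], [-1040, 0, 256]].
The requested entry is -1040.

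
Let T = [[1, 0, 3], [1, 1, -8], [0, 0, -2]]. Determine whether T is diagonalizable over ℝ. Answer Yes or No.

Characteristic polynomial: p(μ) = μ^3 - 3μ + 2 = (μ - 1)^2(μ + 2).
μ = 1 has algebraic multiplicity 2; rank(T − 1I) = 2, so geometric multiplicity = 1.
Geometric multiplicity < algebraic multiplicity, so T is not diagonalizable.

No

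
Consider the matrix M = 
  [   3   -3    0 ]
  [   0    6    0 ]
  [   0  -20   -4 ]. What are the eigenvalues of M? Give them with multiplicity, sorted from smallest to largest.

-4, 3, 6

Characteristic polynomial: p(λ) = λ^3 - 5λ^2 - 18λ + 72 = (λ - 6)(λ - 3)(λ + 4).
Roots (with multiplicity): -4, 3, 6.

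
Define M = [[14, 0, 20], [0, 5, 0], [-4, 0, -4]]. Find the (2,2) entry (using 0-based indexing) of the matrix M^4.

-3904

Characteristic polynomial: λ^3 - 15λ^2 + 74λ - 120 = (λ - 6)(λ - 5)(λ - 4), so the eigenvalues are 4, 5, 6.
λ=6: eigenvector (5, 0, -2).
λ=4: eigenvector (-2, 0, 1).
λ=5: eigenvector (0, 1, 0).
P = [[5, -2, 0], [0, 0, 1], [-2, 1, 0]], D = diag(6, 4, 5), P⁻¹ = [[1, 0, 2], [2, 0, 5], [0, 1, 0]].
M⁴ = P·diag(1296, 256, 625)·P⁻¹ = [[5456, 0, 10400], [0, 625, 0], [-2080, 0, -3904]].
The requested entry is -3904.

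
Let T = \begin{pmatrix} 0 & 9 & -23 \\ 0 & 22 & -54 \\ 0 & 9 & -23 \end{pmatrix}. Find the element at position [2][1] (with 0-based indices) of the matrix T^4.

Characteristic polynomial: r^3 + r^2 - 20r = r(r - 4)(r + 5), so the eigenvalues are -5, 0, 4.
r=-5: eigenvector (1, 2, 1).
r=4: eigenvector (1, 3, 1).
r=0: eigenvector (1, 0, 0).
P = [[1, 1, 1], [2, 3, 0], [1, 1, 0]], D = diag(-5, 4, 0), P⁻¹ = [[0, -1, 3], [0, 1, -2], [1, 0, -1]].
T⁴ = P·diag(625, 256, 0)·P⁻¹ = [[0, -369, 1363], [0, -482, 2214], [0, -369, 1363]].
The requested entry is -369.

-369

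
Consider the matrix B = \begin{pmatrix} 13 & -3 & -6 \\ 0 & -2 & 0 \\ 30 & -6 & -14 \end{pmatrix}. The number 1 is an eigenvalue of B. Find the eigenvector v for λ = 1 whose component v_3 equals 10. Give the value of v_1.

5

B − 1I = [[12, -3, -6], [0, -3, 0], [30, -6, -15]].
Solving (B − 1I)v = 0 gives the eigenspace spanned by (5, 0, 10).
With v_3 = 10, v = (5, 0, 10), so v_1 = 5.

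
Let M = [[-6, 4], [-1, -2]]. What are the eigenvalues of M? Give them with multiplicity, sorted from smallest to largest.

-4, -4

Characteristic polynomial: p(s) = s^2 + 8s + 16 = (s + 4)^2.
Roots (with multiplicity): -4, -4.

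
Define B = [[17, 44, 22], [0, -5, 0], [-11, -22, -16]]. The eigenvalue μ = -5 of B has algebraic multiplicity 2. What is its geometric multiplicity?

2

B + 5I = [[22, 44, 22], [0, 0, 0], [-11, -22, -11]].
This matrix has rank 1, so its null space has dimension 3 − 1 = 2.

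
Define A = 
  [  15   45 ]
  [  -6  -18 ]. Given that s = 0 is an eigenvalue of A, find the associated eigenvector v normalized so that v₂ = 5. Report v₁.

A = [[15, 45], [-6, -18]].
Solving (A)v = 0 gives the eigenspace spanned by (-15, 5).
With v₂ = 5, v = (-15, 5), so v₁ = -15.

-15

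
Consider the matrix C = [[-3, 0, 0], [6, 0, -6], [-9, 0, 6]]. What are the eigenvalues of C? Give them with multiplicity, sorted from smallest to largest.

-3, 0, 6

Characteristic polynomial: p(λ) = λ^3 - 3λ^2 - 18λ = λ(λ - 6)(λ + 3).
Roots (with multiplicity): -3, 0, 6.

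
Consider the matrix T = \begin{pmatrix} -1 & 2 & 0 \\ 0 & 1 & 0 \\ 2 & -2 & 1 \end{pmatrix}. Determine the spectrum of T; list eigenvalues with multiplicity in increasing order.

-1, 1, 1

Characteristic polynomial: p(λ) = λ^3 - λ^2 - λ + 1 = (λ - 1)^2(λ + 1).
Roots (with multiplicity): -1, 1, 1.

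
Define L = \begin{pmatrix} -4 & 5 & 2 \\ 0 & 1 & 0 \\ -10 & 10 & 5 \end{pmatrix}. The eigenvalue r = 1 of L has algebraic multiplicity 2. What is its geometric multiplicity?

L − 1I = [[-5, 5, 2], [0, 0, 0], [-10, 10, 4]].
This matrix has rank 1, so its null space has dimension 3 − 1 = 2.

2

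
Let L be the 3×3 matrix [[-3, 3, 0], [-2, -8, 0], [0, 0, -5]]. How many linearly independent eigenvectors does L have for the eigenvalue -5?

L + 5I = [[2, 3, 0], [-2, -3, 0], [0, 0, 0]].
This matrix has rank 1, so its null space has dimension 3 − 1 = 2.

2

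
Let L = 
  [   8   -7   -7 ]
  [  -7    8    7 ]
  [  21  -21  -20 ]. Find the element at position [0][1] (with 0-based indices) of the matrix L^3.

Characteristic polynomial: μ^3 + 4μ^2 - 11μ + 6 = (μ - 1)^2(μ + 6), so the eigenvalues are -6, 1, 1.
μ=1: eigenvector (1, 0, 1).
μ=1: eigenvector (-1, 1, -2).
μ=-6: eigenvector (1, -1, 3).
P = [[1, -1, 1], [0, 1, -1], [1, -2, 3]], D = diag(1, 1, -6), P⁻¹ = [[1, 1, 0], [-1, 2, 1], [-1, 1, 1]].
L³ = P·diag(1, 1, -216)·P⁻¹ = [[218, -217, -217], [-217, 218, 217], [651, -651, -650]].
The requested entry is -217.

-217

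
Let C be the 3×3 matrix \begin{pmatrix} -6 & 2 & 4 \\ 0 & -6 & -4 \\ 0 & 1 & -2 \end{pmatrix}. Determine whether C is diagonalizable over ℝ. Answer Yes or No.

No

Characteristic polynomial: p(t) = t^3 + 14t^2 + 64t + 96 = (t + 4)^2(t + 6).
t = -4 has algebraic multiplicity 2; rank(C + 4I) = 2, so geometric multiplicity = 1.
Geometric multiplicity < algebraic multiplicity, so C is not diagonalizable.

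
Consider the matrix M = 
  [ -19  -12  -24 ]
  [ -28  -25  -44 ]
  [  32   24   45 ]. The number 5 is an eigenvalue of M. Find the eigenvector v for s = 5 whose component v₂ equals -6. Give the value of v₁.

M − 5I = [[-24, -12, -24], [-28, -30, -44], [32, 24, 40]].
Solving (M − 5I)v = 0 gives the eigenspace spanned by (-3, -6, 6).
With v₂ = -6, v = (-3, -6, 6), so v₁ = -3.

-3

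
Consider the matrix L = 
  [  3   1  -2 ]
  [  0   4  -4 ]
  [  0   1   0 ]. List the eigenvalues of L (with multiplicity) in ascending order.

2, 2, 3

Characteristic polynomial: p(s) = s^3 - 7s^2 + 16s - 12 = (s - 3)(s - 2)^2.
Roots (with multiplicity): 2, 2, 3.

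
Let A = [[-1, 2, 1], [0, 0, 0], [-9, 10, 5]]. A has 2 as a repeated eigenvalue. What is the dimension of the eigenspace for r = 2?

A − 2I = [[-3, 2, 1], [0, -2, 0], [-9, 10, 3]].
This matrix has rank 2, so its null space has dimension 3 − 2 = 1.

1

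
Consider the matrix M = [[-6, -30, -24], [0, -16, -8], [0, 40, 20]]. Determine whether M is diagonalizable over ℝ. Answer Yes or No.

Yes

Characteristic polynomial: p(s) = s^3 + 2s^2 - 24s = s(s - 4)(s + 6).
All 3 eigenvalues are distinct, so M is diagonalizable.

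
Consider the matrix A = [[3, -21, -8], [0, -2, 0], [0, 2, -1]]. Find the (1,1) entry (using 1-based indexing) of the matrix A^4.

81

Characteristic polynomial: λ^3 - 7λ - 6 = (λ - 3)(λ + 1)(λ + 2), so the eigenvalues are -2, -1, 3.
λ=3: eigenvector (1, 0, 0).
λ=-2: eigenvector (1, 1, -2).
λ=-1: eigenvector (2, 0, 1).
P = [[1, 1, 2], [0, 1, 0], [0, -2, 1]], D = diag(3, -2, -1), P⁻¹ = [[1, -5, -2], [0, 1, 0], [0, 2, 1]].
A⁴ = P·diag(81, 16, 1)·P⁻¹ = [[81, -385, -160], [0, 16, 0], [0, -30, 1]].
The requested entry is 81.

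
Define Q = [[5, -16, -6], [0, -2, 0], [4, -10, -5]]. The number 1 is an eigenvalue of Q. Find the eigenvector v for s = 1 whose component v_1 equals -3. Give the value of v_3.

-2

Q − 1I = [[4, -16, -6], [0, -3, 0], [4, -10, -6]].
Solving (Q − 1I)v = 0 gives the eigenspace spanned by (-3, 0, -2).
With v_1 = -3, v = (-3, 0, -2), so v_3 = -2.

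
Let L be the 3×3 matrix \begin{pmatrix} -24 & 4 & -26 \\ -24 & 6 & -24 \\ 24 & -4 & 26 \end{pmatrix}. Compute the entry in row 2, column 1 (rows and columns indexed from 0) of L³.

Characteristic polynomial: μ^3 - 8μ^2 + 12μ = μ(μ - 6)(μ - 2), so the eigenvalues are 0, 2, 6.
μ=6: eigenvector (1, 1, -1).
μ=0: eigenvector (5, 4, -4).
μ=2: eigenvector (-1, 0, 1).
P = [[1, 5, -1], [1, 4, 0], [-1, -4, 1]], D = diag(6, 0, 2), P⁻¹ = [[-4, 1, -4], [1, 0, 1], [0, 1, 1]].
L³ = P·diag(216, 0, 8)·P⁻¹ = [[-864, 208, -872], [-864, 216, -864], [864, -208, 872]].
The requested entry is -208.

-208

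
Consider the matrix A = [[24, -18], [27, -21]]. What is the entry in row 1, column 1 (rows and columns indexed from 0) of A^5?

Characteristic polynomial: s^2 - 3s - 18 = (s - 6)(s + 3), so the eigenvalues are -3, 6.
s=-3: eigenvector (-2, -3).
s=6: eigenvector (1, 1).
P = [[-2, 1], [-3, 1]], D = diag(-3, 6), P⁻¹ = [[1, -1], [3, -2]].
A⁵ = P·diag(-243, 7776)·P⁻¹ = [[23814, -16038], [24057, -16281]].
The requested entry is -16281.

-16281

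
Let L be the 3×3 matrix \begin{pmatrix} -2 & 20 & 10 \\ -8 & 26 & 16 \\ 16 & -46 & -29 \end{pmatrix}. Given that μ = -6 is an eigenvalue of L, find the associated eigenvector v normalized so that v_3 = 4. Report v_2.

-2

L + 6I = [[4, 20, 10], [-8, 32, 16], [16, -46, -23]].
Solving (L + 6I)v = 0 gives the eigenspace spanned by (0, -2, 4).
With v_3 = 4, v = (0, -2, 4), so v_2 = -2.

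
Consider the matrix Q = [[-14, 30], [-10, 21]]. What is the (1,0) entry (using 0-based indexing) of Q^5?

-15550

Characteristic polynomial: r^2 - 7r + 6 = (r - 6)(r - 1), so the eigenvalues are 1, 6.
r=1: eigenvector (-2, -1).
r=6: eigenvector (3, 2).
P = [[-2, 3], [-1, 2]], D = diag(1, 6), P⁻¹ = [[-2, 3], [-1, 2]].
Q⁵ = P·diag(1, 7776)·P⁻¹ = [[-23324, 46650], [-15550, 31101]].
The requested entry is -15550.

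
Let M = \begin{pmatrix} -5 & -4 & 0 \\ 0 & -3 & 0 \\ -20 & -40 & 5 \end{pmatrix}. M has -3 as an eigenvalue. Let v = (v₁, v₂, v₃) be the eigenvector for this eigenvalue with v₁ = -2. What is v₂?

1

M + 3I = [[-2, -4, 0], [0, 0, 0], [-20, -40, 8]].
Solving (M + 3I)v = 0 gives the eigenspace spanned by (-2, 1, 0).
With v₁ = -2, v = (-2, 1, 0), so v₂ = 1.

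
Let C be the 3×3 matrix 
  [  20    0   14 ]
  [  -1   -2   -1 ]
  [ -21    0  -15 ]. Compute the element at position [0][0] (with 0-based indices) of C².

106

Characteristic polynomial: s^3 - 3s^2 - 16s - 12 = (s - 6)(s + 1)(s + 2), so the eigenvalues are -2, -1, 6.
s=6: eigenvector (1, 0, -1).
s=-2: eigenvector (0, 1, 0).
s=-1: eigenvector (-2, -1, 3).
P = [[1, 0, -2], [0, 1, -1], [-1, 0, 3]], D = diag(6, -2, -1), P⁻¹ = [[3, 0, 2], [1, 1, 1], [1, 0, 1]].
C² = P·diag(36, 4, 1)·P⁻¹ = [[106, 0, 70], [3, 4, 3], [-105, 0, -69]].
The requested entry is 106.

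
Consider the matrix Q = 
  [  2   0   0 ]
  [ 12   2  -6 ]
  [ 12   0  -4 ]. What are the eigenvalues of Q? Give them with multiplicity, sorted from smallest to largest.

Characteristic polynomial: p(t) = t^3 - 12t + 16 = (t - 2)^2(t + 4).
Roots (with multiplicity): -4, 2, 2.

-4, 2, 2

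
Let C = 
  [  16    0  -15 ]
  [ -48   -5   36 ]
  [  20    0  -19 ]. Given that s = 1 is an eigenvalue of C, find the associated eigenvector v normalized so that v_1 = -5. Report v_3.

C − 1I = [[15, 0, -15], [-48, -6, 36], [20, 0, -20]].
Solving (C − 1I)v = 0 gives the eigenspace spanned by (-5, 10, -5).
With v_1 = -5, v = (-5, 10, -5), so v_3 = -5.

-5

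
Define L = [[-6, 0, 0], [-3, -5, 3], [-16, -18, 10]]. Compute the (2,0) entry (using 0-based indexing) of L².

-10

Characteristic polynomial: t^3 + t^2 - 26t + 24 = (t - 4)(t - 1)(t + 6), so the eigenvalues are -6, 1, 4.
t=-6: eigenvector (1, 0, 1).
t=1: eigenvector (0, 1, 2).
t=4: eigenvector (0, 1, 3).
P = [[1, 0, 0], [0, 1, 1], [1, 2, 3]], D = diag(-6, 1, 4), P⁻¹ = [[1, 0, 0], [1, 3, -1], [-1, -2, 1]].
L² = P·diag(36, 1, 16)·P⁻¹ = [[36, 0, 0], [-15, -29, 15], [-10, -90, 46]].
The requested entry is -10.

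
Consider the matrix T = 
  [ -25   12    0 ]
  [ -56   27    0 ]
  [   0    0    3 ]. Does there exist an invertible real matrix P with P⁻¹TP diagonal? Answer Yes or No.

Yes

Characteristic polynomial: p(r) = r^3 - 5r^2 + 3r + 9 = (r - 3)^2(r + 1).
r = 3 has algebraic multiplicity 2; rank(T − 3I) = 1, so geometric multiplicity = 2.
Every eigenvalue has geometric = algebraic multiplicity, so T is diagonalizable.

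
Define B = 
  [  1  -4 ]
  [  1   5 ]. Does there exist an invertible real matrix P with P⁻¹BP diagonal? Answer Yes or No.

Characteristic polynomial: p(r) = r^2 - 6r + 9 = (r - 3)^2.
r = 3 has algebraic multiplicity 2; rank(B − 3I) = 1, so geometric multiplicity = 1.
Geometric multiplicity < algebraic multiplicity, so B is not diagonalizable.

No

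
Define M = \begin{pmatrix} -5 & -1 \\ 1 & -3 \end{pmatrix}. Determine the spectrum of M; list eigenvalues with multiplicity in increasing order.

Characteristic polynomial: p(μ) = μ^2 + 8μ + 16 = (μ + 4)^2.
Roots (with multiplicity): -4, -4.

-4, -4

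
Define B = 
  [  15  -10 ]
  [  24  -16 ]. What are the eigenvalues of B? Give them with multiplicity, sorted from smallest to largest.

-1, 0

Characteristic polynomial: p(r) = r^2 + r = r(r + 1).
Roots (with multiplicity): -1, 0.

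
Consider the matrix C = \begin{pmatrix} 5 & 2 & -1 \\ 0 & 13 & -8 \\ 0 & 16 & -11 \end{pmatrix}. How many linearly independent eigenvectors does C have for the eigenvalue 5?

1

C − 5I = [[0, 2, -1], [0, 8, -8], [0, 16, -16]].
This matrix has rank 2, so its null space has dimension 3 − 2 = 1.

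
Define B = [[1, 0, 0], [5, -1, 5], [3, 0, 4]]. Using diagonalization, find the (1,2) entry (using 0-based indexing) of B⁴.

Characteristic polynomial: s^3 - 4s^2 - s + 4 = (s - 4)(s - 1)(s + 1), so the eigenvalues are -1, 1, 4.
s=1: eigenvector (1, 0, -1).
s=-1: eigenvector (0, 1, 0).
s=4: eigenvector (0, 1, 1).
P = [[1, 0, 0], [0, 1, 1], [-1, 0, 1]], D = diag(1, -1, 4), P⁻¹ = [[1, 0, 0], [-1, 1, -1], [1, 0, 1]].
B⁴ = P·diag(1, 1, 256)·P⁻¹ = [[1, 0, 0], [255, 1, 255], [255, 0, 256]].
The requested entry is 255.

255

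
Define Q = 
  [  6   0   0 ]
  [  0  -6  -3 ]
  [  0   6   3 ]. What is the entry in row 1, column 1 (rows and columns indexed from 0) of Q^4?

Characteristic polynomial: r^3 - 3r^2 - 18r = r(r - 6)(r + 3), so the eigenvalues are -3, 0, 6.
r=6: eigenvector (1, 0, 0).
r=-3: eigenvector (0, 1, -1).
r=0: eigenvector (0, -1, 2).
P = [[1, 0, 0], [0, 1, -1], [0, -1, 2]], D = diag(6, -3, 0), P⁻¹ = [[1, 0, 0], [0, 2, 1], [0, 1, 1]].
Q⁴ = P·diag(1296, 81, 0)·P⁻¹ = [[1296, 0, 0], [0, 162, 81], [0, -162, -81]].
The requested entry is 162.

162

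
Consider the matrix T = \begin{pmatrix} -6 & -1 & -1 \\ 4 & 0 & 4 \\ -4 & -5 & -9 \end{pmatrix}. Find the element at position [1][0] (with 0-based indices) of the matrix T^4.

-2080

Characteristic polynomial: μ^3 + 15μ^2 + 74μ + 120 = (μ + 4)(μ + 5)(μ + 6), so the eigenvalues are -6, -5, -4.
μ=-6: eigenvector (1, -2, 2).
μ=-4: eigenvector (0, 1, -1).
μ=-5: eigenvector (1, 0, -1).
P = [[1, 0, 1], [-2, 1, 0], [2, -1, -1]], D = diag(-6, -4, -5), P⁻¹ = [[1, 1, 1], [2, 3, 2], [0, -1, -1]].
T⁴ = P·diag(1296, 256, 625)·P⁻¹ = [[1296, 671, 671], [-2080, -1824, -2080], [2080, 2449, 2705]].
The requested entry is -2080.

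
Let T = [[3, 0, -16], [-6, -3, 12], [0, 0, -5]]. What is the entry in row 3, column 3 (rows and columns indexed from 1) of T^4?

625

Characteristic polynomial: μ^3 + 5μ^2 - 9μ - 45 = (μ - 3)(μ + 3)(μ + 5), so the eigenvalues are -5, -3, 3.
μ=3: eigenvector (1, -1, 0).
μ=-3: eigenvector (0, 1, 0).
μ=-5: eigenvector (2, 0, 1).
P = [[1, 0, 2], [-1, 1, 0], [0, 0, 1]], D = diag(3, -3, -5), P⁻¹ = [[1, 0, -2], [1, 1, -2], [0, 0, 1]].
T⁴ = P·diag(81, 81, 625)·P⁻¹ = [[81, 0, 1088], [0, 81, 0], [0, 0, 625]].
The requested entry is 625.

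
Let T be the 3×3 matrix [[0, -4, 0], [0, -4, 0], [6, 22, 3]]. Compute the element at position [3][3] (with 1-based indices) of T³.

Characteristic polynomial: r^3 + r^2 - 12r = r(r - 3)(r + 4), so the eigenvalues are -4, 0, 3.
r=0: eigenvector (1, 0, -2).
r=-4: eigenvector (1, 1, -4).
r=3: eigenvector (0, 0, 1).
P = [[1, 1, 0], [0, 1, 0], [-2, -4, 1]], D = diag(0, -4, 3), P⁻¹ = [[1, -1, 0], [0, 1, 0], [2, 2, 1]].
T³ = P·diag(0, -64, 27)·P⁻¹ = [[0, -64, 0], [0, -64, 0], [54, 310, 27]].
The requested entry is 27.

27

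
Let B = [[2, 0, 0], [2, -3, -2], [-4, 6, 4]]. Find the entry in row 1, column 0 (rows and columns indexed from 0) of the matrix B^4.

Characteristic polynomial: λ^3 - 3λ^2 + 2λ = λ(λ - 2)(λ - 1), so the eigenvalues are 0, 1, 2.
λ=2: eigenvector (1, 2, -4).
λ=1: eigenvector (0, 1, -2).
λ=0: eigenvector (0, 2, -3).
P = [[1, 0, 0], [2, 1, 2], [-4, -2, -3]], D = diag(2, 1, 0), P⁻¹ = [[1, 0, 0], [-2, -3, -2], [0, 2, 1]].
B⁴ = P·diag(16, 1, 0)·P⁻¹ = [[16, 0, 0], [30, -3, -2], [-60, 6, 4]].
The requested entry is 30.

30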